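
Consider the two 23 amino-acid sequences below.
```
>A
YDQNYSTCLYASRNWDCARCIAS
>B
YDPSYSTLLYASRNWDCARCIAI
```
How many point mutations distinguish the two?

4

Comparing position by position, 4 positions differ: 3 (Q/P), 4 (N/S), 8 (C/L), 23 (S/I).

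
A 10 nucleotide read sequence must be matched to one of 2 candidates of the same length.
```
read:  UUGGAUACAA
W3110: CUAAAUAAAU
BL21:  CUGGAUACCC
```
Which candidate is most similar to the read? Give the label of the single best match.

BL21

W3110 differs at 5 positions; BL21 differs at 3 positions. The closest is BL21.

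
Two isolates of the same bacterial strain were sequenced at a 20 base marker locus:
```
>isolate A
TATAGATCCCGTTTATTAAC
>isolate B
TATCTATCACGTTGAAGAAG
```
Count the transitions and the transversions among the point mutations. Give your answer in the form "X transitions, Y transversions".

0 transitions, 7 transversions

Transitions (purine↔purine or pyrimidine↔pyrimidine): none.
Transversions (purine↔pyrimidine): 4 A→C, 5 G→T, 9 C→A, 14 T→G, 16 T→A, 17 T→G, 20 C→G.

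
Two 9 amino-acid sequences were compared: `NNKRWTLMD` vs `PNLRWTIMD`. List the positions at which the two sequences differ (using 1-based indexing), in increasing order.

1, 3, 7

Scanning 1-based: 1: N/P; 3: K/L; 7: L/I.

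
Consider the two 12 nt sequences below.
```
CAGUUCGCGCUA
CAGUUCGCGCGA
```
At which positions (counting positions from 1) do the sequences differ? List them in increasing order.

Differences at position 11 (U→G).

11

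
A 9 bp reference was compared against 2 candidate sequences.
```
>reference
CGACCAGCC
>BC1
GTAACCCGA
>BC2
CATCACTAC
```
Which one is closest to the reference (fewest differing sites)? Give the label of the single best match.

BC2

BC1 differs at 7 sites; BC2 differs at 6 sites. The closest is BC2.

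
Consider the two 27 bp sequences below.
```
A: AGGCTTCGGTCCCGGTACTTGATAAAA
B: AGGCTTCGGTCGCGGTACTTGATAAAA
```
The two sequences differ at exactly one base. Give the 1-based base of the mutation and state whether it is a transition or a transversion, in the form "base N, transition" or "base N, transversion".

Base 12 changes C→G. C is a pyrimidine and G is a purine, so this is a transversion.

base 12, transversion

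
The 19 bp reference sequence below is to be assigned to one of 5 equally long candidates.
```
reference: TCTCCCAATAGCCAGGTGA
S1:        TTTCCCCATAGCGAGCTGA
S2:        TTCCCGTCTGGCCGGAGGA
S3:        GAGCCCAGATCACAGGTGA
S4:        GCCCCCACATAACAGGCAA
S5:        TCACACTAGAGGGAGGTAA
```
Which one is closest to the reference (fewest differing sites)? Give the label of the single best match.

Hamming distances to reference — S1: 4; S2: 9; S3: 8; S4: 9; S5: 7.
Smallest is S1 with 4 mismatches.

S1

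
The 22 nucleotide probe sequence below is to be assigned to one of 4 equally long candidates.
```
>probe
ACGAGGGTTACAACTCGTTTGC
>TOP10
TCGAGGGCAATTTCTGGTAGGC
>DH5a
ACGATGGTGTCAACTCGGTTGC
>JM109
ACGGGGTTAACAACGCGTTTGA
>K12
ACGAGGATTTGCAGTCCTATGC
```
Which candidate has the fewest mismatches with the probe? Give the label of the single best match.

DH5a

Hamming distances to probe — TOP10: 9; DH5a: 4; JM109: 5; K12: 7.
Smallest is DH5a with 4 mismatches.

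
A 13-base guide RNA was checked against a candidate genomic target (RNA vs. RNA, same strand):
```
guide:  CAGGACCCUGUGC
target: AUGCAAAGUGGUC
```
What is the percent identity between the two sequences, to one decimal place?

Mismatches at positions 1, 2, 4, 6, 7, 8, 11, 12 (1-based): 8 of 13.
Identical positions: 5/13 = 38.46% → 38.5%.

38.5%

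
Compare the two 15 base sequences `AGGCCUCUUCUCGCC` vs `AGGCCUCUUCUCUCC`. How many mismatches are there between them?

1

Comparing position by position, 1 site differs: 13 (G/U).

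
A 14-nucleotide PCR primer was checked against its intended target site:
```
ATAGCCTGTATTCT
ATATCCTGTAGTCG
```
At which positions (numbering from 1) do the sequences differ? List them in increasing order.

4, 11, 14

Scanning 1-based: 4: G/T; 11: T/G; 14: T/G.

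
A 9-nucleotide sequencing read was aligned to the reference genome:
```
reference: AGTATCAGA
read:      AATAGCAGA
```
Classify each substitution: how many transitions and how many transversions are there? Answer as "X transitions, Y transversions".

Transitions (purine↔purine or pyrimidine↔pyrimidine): 2 G→A.
Transversions (purine↔pyrimidine): 5 T→G.

1 transition, 1 transversion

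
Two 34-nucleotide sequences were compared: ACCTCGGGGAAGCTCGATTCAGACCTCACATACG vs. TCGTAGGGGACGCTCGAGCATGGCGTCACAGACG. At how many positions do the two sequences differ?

11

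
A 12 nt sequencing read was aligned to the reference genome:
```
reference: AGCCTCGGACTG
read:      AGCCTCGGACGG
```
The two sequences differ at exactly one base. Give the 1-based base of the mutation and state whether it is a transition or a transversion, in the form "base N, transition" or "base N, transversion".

Base 11 changes T→G. T is a pyrimidine and G is a purine, so this is a transversion.

base 11, transversion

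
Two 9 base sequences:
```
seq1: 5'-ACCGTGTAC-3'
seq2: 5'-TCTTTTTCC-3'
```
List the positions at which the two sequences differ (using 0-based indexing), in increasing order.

Scanning 0-based: 0: A/T; 2: C/T; 3: G/T; 5: G/T; 7: A/C.

0, 2, 3, 5, 7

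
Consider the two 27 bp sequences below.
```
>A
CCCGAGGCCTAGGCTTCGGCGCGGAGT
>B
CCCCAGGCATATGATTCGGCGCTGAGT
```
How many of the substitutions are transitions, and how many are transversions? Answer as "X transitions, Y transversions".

0 transitions, 5 transversions

Mismatches (1-based):
base 4: G→C (purine→pyrimidine, transversion)
base 9: C→A (pyrimidine→purine, transversion)
base 12: G→T (purine→pyrimidine, transversion)
base 14: C→A (pyrimidine→purine, transversion)
base 23: G→T (purine→pyrimidine, transversion)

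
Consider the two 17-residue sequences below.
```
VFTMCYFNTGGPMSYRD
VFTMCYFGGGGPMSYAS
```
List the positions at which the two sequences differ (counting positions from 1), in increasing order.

Scanning 1-based: 8: N/G; 9: T/G; 16: R/A; 17: D/S.

8, 9, 16, 17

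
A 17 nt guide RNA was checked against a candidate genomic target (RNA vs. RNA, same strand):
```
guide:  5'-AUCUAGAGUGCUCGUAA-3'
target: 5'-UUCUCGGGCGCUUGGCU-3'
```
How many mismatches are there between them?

8

Comparing position by position, 8 sites differ: 1 (A/U), 5 (A/C), 7 (A/G), 9 (U/C), 13 (C/U), 15 (U/G), 16 (A/C), 17 (A/U).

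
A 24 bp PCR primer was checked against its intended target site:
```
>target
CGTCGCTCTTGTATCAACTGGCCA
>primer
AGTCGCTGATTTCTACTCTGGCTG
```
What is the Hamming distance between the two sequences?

10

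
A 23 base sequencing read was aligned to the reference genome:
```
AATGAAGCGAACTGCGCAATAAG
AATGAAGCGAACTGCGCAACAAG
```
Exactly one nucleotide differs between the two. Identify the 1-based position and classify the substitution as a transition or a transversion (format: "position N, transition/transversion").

position 20, transition

Position 20 changes T→C. T is a pyrimidine and C is a pyrimidine, so this is a transition.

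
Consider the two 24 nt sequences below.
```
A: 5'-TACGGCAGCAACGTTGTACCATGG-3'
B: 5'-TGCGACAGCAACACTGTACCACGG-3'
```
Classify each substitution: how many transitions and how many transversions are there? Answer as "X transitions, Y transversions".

Transitions (purine↔purine or pyrimidine↔pyrimidine): 2 A→G, 5 G→A, 13 G→A, 14 T→C, 22 T→C.
Transversions (purine↔pyrimidine): none.

5 transitions, 0 transversions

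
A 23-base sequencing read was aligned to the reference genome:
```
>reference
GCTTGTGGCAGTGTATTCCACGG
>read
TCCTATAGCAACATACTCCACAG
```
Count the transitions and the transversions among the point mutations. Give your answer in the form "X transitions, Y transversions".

8 transitions, 1 transversion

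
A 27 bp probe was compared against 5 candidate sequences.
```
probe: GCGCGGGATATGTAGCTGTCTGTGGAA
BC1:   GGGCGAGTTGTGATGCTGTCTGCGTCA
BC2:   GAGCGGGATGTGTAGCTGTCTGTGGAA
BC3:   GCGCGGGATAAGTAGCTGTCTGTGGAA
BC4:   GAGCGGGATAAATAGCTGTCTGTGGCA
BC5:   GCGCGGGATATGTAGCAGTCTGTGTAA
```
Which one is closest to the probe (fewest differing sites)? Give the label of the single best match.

BC3

Hamming distances to probe — BC1: 9; BC2: 2; BC3: 1; BC4: 4; BC5: 2.
Smallest is BC3 with 1 mismatch.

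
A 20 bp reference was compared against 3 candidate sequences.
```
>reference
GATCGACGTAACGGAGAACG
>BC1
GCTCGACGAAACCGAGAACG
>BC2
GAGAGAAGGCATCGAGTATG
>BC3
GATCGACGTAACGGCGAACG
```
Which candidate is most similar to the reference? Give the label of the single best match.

BC3

Hamming distances to reference — BC1: 3; BC2: 9; BC3: 1.
Smallest is BC3 with 1 mismatch.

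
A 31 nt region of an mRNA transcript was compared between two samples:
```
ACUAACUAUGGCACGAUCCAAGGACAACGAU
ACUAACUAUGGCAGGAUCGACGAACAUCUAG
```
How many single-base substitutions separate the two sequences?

The sequences differ at positions 14, 19, 21, 23, 27, 29, 31 (1-based) — 7 in total.

7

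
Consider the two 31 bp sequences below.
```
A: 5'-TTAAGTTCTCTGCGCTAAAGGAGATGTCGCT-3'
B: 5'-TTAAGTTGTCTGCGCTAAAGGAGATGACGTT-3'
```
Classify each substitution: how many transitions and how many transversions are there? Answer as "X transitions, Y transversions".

1 transition, 2 transversions

Mismatches (1-based):
base 8: C→G (pyrimidine→purine, transversion)
base 27: T→A (pyrimidine→purine, transversion)
base 30: C→T (pyrimidine→pyrimidine, transition)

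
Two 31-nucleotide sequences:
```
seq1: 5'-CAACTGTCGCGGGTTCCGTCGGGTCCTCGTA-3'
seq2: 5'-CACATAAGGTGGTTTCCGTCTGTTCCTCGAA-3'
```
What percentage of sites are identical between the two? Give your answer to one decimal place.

67.7%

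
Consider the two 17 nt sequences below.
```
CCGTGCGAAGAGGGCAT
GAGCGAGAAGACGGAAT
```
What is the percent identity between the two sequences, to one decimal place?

64.7%

6 positions differ (1, 2, 4, 6, 12, 15), so 11 of 17 match: 11/17 = 64.71%.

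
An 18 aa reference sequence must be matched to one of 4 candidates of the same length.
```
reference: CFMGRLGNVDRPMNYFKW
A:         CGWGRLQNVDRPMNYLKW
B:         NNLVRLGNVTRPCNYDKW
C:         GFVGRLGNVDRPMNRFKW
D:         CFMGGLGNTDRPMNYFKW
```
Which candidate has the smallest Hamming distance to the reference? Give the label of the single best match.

D

Hamming distances to reference — A: 4; B: 7; C: 3; D: 2.
Smallest is D with 2 mismatches.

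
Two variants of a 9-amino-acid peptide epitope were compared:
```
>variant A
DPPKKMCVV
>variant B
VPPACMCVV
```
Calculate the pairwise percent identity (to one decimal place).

66.7%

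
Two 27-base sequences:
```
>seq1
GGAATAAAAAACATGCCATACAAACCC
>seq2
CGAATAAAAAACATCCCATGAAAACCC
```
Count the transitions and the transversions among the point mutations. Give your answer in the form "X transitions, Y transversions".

1 transition, 3 transversions

Transitions (purine↔purine or pyrimidine↔pyrimidine): 20 A→G.
Transversions (purine↔pyrimidine): 1 G→C, 15 G→C, 21 C→A.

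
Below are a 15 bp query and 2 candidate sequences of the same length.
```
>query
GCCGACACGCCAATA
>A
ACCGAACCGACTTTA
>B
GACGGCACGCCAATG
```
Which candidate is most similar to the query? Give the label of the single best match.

Hamming distances to query — A: 6; B: 3.
Smallest is B with 3 mismatches.

B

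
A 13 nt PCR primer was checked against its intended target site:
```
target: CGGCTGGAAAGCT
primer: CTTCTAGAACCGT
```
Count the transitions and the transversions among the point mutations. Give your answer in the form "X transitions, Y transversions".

1 transition, 5 transversions

Mismatches (1-based):
base 2: G→T (purine→pyrimidine, transversion)
base 3: G→T (purine→pyrimidine, transversion)
base 6: G→A (purine→purine, transition)
base 10: A→C (purine→pyrimidine, transversion)
base 11: G→C (purine→pyrimidine, transversion)
base 12: C→G (pyrimidine→purine, transversion)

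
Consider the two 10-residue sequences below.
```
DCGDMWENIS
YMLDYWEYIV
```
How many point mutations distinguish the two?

Comparing position by position, 6 residues differ: 1 (D/Y), 2 (C/M), 3 (G/L), 5 (M/Y), 8 (N/Y), 10 (S/V).

6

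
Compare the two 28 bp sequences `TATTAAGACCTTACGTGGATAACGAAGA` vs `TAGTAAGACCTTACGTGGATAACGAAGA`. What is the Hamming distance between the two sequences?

Comparing position by position, 1 site differs: 3 (T/G).

1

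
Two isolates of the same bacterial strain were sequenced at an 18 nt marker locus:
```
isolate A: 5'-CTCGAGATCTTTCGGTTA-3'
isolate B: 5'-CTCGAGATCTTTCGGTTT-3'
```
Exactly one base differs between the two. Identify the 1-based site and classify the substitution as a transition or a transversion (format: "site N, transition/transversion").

site 18, transversion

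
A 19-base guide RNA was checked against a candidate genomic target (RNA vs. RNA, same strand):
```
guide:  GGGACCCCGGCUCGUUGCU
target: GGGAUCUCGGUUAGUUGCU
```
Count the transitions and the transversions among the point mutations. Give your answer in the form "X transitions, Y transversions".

3 transitions, 1 transversion

Transitions (purine↔purine or pyrimidine↔pyrimidine): 5 C→U, 7 C→U, 11 C→U.
Transversions (purine↔pyrimidine): 13 C→A.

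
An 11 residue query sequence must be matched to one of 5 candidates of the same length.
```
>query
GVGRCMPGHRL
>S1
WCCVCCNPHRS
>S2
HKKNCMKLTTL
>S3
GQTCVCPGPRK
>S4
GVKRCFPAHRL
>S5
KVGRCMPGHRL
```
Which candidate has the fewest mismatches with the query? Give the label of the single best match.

Hamming distances to query — S1: 8; S2: 8; S3: 7; S4: 3; S5: 1.
Smallest is S5 with 1 mismatch.

S5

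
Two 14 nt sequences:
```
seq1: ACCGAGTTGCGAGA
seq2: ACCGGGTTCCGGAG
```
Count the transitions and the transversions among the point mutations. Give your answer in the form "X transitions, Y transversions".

4 transitions, 1 transversion

Transitions (purine↔purine or pyrimidine↔pyrimidine): 5 A→G, 12 A→G, 13 G→A, 14 A→G.
Transversions (purine↔pyrimidine): 9 G→C.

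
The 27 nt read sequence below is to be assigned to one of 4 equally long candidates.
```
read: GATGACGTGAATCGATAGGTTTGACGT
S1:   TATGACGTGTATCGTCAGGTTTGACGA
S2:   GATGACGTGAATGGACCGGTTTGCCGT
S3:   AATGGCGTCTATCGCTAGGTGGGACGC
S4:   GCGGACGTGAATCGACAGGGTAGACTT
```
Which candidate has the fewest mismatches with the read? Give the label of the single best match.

Hamming distances to read — S1: 5; S2: 4; S3: 8; S4: 6.
Smallest is S2 with 4 mismatches.

S2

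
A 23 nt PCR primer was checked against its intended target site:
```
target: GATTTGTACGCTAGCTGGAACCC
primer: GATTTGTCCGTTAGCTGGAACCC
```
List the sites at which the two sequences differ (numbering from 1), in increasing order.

8, 11

Scanning 1-based: 8: A/C; 11: C/T.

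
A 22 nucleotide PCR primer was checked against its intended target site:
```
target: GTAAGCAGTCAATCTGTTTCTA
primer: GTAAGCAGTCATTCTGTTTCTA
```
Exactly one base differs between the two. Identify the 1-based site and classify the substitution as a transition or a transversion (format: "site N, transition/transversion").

The sequences differ only at site 12: A→T (purine→pyrimidine), a transversion.

site 12, transversion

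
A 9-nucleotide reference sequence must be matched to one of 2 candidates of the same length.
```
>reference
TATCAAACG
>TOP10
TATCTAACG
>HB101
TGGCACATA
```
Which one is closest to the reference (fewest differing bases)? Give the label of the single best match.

TOP10 differs at 1 base; HB101 differs at 5 bases. The closest is TOP10.

TOP10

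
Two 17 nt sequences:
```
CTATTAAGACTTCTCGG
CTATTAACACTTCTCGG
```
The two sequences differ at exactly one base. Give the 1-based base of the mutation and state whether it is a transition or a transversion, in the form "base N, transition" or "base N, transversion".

base 8, transversion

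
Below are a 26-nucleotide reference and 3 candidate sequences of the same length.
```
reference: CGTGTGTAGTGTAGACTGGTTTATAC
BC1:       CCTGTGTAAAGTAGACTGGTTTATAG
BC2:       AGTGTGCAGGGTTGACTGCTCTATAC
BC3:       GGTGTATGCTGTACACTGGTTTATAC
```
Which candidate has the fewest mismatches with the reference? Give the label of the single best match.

BC1

BC1 differs at 4 sites; BC2 differs at 6 sites; BC3 differs at 5 sites. The closest is BC1.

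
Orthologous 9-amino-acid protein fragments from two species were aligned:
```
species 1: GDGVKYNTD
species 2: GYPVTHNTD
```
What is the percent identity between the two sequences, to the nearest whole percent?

56%

Mismatches at positions 2, 3, 5, 6 (1-based): 4 of 9.
Identical positions: 5/9 = 55.56% → 56%.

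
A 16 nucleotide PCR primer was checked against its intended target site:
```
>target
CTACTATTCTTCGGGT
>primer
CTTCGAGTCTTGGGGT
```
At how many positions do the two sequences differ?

4

Comparing position by position, 4 positions differ: 3 (A/T), 5 (T/G), 7 (T/G), 12 (C/G).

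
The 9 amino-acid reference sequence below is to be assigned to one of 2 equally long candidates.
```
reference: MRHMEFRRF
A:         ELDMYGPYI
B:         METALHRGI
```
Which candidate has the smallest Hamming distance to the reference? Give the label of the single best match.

Hamming distances to reference — A: 8; B: 7.
Smallest is B with 7 mismatches.

B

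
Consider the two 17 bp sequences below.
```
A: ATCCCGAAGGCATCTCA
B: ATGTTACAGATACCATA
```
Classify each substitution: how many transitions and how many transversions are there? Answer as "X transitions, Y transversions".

7 transitions, 3 transversions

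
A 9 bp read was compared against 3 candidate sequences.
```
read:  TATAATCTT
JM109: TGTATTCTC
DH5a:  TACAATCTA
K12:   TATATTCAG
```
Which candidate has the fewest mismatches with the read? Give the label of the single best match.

DH5a

Hamming distances to read — JM109: 3; DH5a: 2; K12: 3.
Smallest is DH5a with 2 mismatches.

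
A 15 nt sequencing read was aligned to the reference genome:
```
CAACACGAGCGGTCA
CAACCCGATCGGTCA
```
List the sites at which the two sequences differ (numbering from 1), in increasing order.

Scanning 1-based: 5: A/C; 9: G/T.

5, 9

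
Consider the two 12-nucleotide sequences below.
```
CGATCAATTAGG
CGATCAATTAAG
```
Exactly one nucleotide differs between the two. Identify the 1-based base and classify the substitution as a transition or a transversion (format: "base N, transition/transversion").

The sequences differ only at base 11: G→A (purine→purine), a transition.

base 11, transition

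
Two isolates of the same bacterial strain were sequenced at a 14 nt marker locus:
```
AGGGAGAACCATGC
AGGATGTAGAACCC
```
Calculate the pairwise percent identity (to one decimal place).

Mismatches at positions 4, 5, 7, 9, 10, 12, 13 (1-based): 7 of 14.
Identical positions: 7/14 = 50% → 50.0%.

50.0%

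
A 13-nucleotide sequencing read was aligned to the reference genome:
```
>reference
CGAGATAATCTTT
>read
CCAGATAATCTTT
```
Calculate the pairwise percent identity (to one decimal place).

92.3%

Mismatch at position 2 (1-based): 1 of 13.
Identical positions: 12/13 = 92.31% → 92.3%.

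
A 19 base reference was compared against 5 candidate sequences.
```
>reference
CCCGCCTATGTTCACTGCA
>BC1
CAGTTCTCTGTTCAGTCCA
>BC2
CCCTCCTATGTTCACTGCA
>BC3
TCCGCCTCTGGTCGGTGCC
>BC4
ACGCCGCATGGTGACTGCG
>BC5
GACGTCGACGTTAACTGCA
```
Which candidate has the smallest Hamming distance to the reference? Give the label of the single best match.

BC2

BC1 differs at 7 sites; BC2 differs at 1 site; BC3 differs at 6 sites; BC4 differs at 8 sites; BC5 differs at 6 sites. The closest is BC2.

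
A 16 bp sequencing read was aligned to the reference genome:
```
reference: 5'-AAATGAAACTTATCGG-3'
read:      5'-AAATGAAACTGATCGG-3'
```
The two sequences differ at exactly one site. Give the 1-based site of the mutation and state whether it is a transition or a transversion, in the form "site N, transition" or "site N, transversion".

site 11, transversion

The sequences differ only at site 11: T→G (pyrimidine→purine), a transversion.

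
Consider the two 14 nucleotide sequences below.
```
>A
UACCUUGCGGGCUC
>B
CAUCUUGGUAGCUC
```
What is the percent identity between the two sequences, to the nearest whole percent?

Mismatches at positions 1, 3, 8, 9, 10 (1-based): 5 of 14.
Identical positions: 9/14 = 64.29% → 64%.

64%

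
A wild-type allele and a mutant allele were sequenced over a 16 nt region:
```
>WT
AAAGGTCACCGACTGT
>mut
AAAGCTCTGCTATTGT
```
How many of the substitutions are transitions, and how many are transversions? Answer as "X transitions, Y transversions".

1 transition, 4 transversions

Mismatches (1-based):
base 5: G→C (purine→pyrimidine, transversion)
base 8: A→T (purine→pyrimidine, transversion)
base 9: C→G (pyrimidine→purine, transversion)
base 11: G→T (purine→pyrimidine, transversion)
base 13: C→T (pyrimidine→pyrimidine, transition)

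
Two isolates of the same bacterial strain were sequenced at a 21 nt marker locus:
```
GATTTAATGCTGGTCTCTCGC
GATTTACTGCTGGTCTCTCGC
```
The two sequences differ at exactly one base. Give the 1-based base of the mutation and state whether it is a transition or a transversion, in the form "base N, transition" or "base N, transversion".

base 7, transversion

Base 7 changes A→C. A is a purine and C is a pyrimidine, so this is a transversion.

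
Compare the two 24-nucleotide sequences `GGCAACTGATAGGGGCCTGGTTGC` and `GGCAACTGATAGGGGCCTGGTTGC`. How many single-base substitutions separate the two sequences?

No positions differ; the sequences are identical.

0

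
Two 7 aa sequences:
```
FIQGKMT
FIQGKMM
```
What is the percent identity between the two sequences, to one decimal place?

85.7%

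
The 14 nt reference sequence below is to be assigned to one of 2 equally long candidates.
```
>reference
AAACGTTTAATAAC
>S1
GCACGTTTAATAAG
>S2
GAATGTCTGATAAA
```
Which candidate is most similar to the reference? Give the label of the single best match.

S1

S1 differs at 3 positions; S2 differs at 5 positions. The closest is S1.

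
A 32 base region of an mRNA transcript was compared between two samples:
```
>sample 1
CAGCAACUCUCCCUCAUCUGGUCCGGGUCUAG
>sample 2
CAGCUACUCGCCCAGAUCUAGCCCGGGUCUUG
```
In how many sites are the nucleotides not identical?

Mismatches (1-based): site 5: A→U; site 10: U→G; site 14: U→A; site 15: C→G; site 20: G→A; site 22: U→C; site 31: A→U.

7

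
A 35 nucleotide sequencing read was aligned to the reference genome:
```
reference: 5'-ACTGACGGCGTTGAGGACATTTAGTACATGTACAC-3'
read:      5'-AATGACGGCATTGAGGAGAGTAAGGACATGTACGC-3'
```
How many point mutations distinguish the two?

7

Mismatches (1-based): position 2: C→A; position 10: G→A; position 18: C→G; position 20: T→G; position 22: T→A; position 25: T→G; position 34: A→G.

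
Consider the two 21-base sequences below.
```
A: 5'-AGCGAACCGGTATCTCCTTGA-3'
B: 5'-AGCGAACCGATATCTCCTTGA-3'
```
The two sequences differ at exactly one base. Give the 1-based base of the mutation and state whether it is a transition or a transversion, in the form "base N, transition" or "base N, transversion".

The sequences differ only at base 10: G→A (purine→purine), a transition.

base 10, transition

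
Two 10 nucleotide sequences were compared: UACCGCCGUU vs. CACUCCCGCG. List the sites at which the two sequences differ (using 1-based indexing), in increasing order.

Differences at site 1 (U→C), site 4 (C→U), site 5 (G→C), site 9 (U→C), site 10 (U→G).

1, 4, 5, 9, 10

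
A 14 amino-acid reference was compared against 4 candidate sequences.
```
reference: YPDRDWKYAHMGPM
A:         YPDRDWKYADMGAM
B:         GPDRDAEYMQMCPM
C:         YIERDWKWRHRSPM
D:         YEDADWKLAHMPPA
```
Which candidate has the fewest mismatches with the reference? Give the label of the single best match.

Hamming distances to reference — A: 2; B: 6; C: 6; D: 5.
Smallest is A with 2 mismatches.

A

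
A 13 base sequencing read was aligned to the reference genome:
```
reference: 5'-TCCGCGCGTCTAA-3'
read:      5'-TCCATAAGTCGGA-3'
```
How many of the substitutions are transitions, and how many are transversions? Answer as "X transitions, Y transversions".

4 transitions, 2 transversions

Transitions (purine↔purine or pyrimidine↔pyrimidine): 4 G→A, 5 C→T, 6 G→A, 12 A→G.
Transversions (purine↔pyrimidine): 7 C→A, 11 T→G.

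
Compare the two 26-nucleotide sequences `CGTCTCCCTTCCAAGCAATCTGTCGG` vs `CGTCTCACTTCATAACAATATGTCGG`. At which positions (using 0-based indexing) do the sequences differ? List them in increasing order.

6, 11, 12, 14, 19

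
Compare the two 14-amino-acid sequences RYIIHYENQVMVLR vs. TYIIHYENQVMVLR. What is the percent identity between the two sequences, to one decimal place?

Mismatch at position 1 (1-based): 1 of 14.
Identical positions: 13/14 = 92.86% → 92.9%.

92.9%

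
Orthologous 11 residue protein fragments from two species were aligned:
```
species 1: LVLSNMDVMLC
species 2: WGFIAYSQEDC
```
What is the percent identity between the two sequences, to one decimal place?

9.1%

10 positions differ (1, 2, 3, 4, 5, 6, 7, 8, 9, 10), so 1 of 11 match: 1/11 = 9.091%.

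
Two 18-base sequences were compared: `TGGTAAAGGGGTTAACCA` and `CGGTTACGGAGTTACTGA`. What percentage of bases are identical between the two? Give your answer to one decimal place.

61.1%

7 positions differ (1, 5, 7, 10, 15, 16, 17), so 11 of 18 match: 11/18 = 61.11%.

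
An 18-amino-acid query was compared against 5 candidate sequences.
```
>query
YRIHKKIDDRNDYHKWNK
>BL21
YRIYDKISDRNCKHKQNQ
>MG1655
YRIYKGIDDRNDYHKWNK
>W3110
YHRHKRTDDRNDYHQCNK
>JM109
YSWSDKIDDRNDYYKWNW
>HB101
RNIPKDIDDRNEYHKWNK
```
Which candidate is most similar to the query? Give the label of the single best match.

BL21 differs at 7 residues; MG1655 differs at 2 residues; W3110 differs at 6 residues; JM109 differs at 6 residues; HB101 differs at 5 residues. The closest is MG1655.

MG1655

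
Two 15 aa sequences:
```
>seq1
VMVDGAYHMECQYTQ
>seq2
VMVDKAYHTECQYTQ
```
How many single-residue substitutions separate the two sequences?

2

Mismatches (1-based): residue 5: G→K; residue 9: M→T.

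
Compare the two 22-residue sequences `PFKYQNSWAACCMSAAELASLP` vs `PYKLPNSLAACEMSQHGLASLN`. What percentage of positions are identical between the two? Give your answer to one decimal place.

59.1%

9 positions differ (2, 4, 5, 8, 12, 15, 16, 17, 22), so 13 of 22 match: 13/22 = 59.09%.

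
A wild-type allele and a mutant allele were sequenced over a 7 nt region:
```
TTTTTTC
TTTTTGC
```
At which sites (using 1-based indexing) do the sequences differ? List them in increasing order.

Scanning 1-based: 6: T/G.

6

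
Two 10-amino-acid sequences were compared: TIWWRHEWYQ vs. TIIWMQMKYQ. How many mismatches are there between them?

5

Mismatches (1-based): residue 3: W→I; residue 5: R→M; residue 6: H→Q; residue 7: E→M; residue 8: W→K.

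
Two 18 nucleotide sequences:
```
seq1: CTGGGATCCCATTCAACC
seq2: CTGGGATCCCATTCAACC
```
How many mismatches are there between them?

No positions differ; the sequences are identical.

0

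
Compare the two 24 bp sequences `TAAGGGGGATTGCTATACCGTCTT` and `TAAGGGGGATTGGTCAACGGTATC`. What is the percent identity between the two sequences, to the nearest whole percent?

75%

6 positions differ (13, 15, 16, 19, 22, 24), so 18 of 24 match: 18/24 = 75%.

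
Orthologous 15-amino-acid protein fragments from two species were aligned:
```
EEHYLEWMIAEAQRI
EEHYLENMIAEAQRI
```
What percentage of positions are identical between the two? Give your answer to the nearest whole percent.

93%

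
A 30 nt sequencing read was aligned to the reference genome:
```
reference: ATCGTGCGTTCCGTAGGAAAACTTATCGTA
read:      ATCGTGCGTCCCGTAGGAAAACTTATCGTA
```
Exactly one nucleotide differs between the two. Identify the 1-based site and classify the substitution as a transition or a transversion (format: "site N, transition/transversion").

site 10, transition

The sequences differ only at site 10: T→C (pyrimidine→pyrimidine), a transition.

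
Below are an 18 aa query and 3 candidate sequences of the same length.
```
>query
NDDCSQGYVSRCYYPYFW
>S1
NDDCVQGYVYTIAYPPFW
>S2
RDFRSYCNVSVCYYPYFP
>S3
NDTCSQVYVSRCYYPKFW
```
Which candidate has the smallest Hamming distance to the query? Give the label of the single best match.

Hamming distances to query — S1: 6; S2: 8; S3: 3.
Smallest is S3 with 3 mismatches.

S3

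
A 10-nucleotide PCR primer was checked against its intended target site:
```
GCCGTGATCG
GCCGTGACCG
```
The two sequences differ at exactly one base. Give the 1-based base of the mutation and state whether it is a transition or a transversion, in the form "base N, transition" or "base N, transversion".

base 8, transition

Base 8 changes T→C. T is a pyrimidine and C is a pyrimidine, so this is a transition.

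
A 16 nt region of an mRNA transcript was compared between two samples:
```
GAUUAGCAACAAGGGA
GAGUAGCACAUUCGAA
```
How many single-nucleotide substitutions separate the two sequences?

7

Mismatches (1-based): base 3: U→G; base 9: A→C; base 10: C→A; base 11: A→U; base 12: A→U; base 13: G→C; base 15: G→A.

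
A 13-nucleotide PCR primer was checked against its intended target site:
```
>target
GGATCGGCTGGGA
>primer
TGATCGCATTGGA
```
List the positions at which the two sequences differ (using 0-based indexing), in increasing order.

0, 6, 7, 9

Scanning 0-based: 0: G/T; 6: G/C; 7: C/A; 9: G/T.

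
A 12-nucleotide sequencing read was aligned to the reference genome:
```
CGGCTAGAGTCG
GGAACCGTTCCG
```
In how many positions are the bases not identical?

8

The sequences differ at positions 1, 3, 4, 5, 6, 8, 9, 10 (1-based) — 8 in total.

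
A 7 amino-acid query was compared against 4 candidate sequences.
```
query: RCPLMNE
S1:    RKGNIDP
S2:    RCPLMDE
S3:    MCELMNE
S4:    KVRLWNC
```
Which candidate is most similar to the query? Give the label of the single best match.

S2

S1 differs at 6 residues; S2 differs at 1 residue; S3 differs at 2 residues; S4 differs at 5 residues. The closest is S2.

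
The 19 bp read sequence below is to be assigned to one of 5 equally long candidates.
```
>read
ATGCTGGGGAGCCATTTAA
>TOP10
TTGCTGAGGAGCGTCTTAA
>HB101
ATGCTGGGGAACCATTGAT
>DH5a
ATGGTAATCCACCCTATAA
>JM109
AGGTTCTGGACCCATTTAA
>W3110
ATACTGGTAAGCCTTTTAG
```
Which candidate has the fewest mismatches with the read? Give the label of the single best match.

TOP10 differs at 5 bases; HB101 differs at 3 bases; DH5a differs at 9 bases; JM109 differs at 5 bases; W3110 differs at 5 bases. The closest is HB101.

HB101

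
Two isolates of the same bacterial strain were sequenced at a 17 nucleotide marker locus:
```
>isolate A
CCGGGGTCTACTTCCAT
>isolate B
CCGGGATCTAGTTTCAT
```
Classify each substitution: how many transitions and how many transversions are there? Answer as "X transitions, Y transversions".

2 transitions, 1 transversion

Mismatches (1-based):
base 6: G→A (purine→purine, transition)
base 11: C→G (pyrimidine→purine, transversion)
base 14: C→T (pyrimidine→pyrimidine, transition)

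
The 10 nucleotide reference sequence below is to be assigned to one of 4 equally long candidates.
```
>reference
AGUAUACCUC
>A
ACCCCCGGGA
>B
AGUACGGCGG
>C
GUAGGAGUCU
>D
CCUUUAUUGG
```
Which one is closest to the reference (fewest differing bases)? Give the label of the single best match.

A differs at 9 bases; B differs at 5 bases; C differs at 9 bases; D differs at 7 bases. The closest is B.

B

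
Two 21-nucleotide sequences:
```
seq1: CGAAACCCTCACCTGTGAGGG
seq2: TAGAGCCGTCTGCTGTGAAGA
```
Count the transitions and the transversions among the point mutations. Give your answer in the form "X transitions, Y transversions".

6 transitions, 3 transversions

Mismatches (1-based):
site 1: C→T (pyrimidine→pyrimidine, transition)
site 2: G→A (purine→purine, transition)
site 3: A→G (purine→purine, transition)
site 5: A→G (purine→purine, transition)
site 8: C→G (pyrimidine→purine, transversion)
site 11: A→T (purine→pyrimidine, transversion)
site 12: C→G (pyrimidine→purine, transversion)
site 19: G→A (purine→purine, transition)
site 21: G→A (purine→purine, transition)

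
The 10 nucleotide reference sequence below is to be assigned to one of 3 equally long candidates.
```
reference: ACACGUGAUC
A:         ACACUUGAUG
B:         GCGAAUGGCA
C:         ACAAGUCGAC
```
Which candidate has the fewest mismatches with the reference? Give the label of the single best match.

A differs at 2 positions; B differs at 7 positions; C differs at 4 positions. The closest is A.

A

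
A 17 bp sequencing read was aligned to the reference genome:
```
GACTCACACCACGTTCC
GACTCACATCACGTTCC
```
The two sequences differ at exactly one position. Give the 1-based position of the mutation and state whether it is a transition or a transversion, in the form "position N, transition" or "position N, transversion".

position 9, transition

The sequences differ only at position 9: C→T (pyrimidine→pyrimidine), a transition.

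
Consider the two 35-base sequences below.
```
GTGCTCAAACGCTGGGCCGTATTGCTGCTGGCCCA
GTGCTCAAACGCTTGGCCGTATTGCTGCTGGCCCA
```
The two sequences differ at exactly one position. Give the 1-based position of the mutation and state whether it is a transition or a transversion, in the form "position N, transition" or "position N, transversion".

position 14, transversion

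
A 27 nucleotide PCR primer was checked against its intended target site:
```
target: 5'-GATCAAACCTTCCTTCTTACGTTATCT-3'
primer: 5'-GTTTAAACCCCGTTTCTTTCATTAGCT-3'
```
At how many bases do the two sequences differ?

The sequences differ at bases 2, 4, 10, 11, 12, 13, 19, 21, 25 (1-based) — 9 in total.

9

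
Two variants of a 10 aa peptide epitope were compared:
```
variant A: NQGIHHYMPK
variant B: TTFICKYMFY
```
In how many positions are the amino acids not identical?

7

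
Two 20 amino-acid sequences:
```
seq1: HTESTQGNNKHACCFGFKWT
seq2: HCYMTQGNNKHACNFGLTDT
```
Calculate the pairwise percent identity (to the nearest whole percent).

Mismatches at positions 2, 3, 4, 14, 17, 18, 19 (1-based): 7 of 20.
Identical positions: 13/20 = 65% → 65%.

65%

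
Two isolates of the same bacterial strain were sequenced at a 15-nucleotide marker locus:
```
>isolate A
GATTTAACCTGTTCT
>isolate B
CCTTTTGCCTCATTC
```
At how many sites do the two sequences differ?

Comparing position by position, 8 sites differ: 1 (G/C), 2 (A/C), 6 (A/T), 7 (A/G), 11 (G/C), 12 (T/A), 14 (C/T), 15 (T/C).

8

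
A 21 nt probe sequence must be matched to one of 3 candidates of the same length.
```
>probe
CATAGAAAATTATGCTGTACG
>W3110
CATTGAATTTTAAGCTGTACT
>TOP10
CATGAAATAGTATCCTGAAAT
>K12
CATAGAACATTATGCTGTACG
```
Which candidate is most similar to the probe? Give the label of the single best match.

K12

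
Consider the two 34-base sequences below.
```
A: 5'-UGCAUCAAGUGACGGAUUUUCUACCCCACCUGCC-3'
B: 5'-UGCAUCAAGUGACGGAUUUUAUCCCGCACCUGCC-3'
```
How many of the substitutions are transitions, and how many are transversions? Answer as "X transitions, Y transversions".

Mismatches (1-based):
site 21: C→A (pyrimidine→purine, transversion)
site 23: A→C (purine→pyrimidine, transversion)
site 26: C→G (pyrimidine→purine, transversion)

0 transitions, 3 transversions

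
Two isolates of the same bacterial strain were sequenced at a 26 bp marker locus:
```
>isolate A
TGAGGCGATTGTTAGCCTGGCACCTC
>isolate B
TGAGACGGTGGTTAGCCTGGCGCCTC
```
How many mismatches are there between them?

Mismatches (1-based): site 5: G→A; site 8: A→G; site 10: T→G; site 22: A→G.

4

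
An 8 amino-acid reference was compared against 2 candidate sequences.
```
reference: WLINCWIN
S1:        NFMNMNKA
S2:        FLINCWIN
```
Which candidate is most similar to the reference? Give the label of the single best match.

S2

Hamming distances to reference — S1: 7; S2: 1.
Smallest is S2 with 1 mismatch.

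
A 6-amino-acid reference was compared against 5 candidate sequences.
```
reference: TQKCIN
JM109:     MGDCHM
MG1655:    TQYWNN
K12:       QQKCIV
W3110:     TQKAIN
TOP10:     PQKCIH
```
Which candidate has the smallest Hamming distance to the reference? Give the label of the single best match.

W3110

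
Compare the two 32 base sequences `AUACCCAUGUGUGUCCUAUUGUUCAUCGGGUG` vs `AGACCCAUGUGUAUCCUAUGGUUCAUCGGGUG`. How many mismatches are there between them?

Comparing position by position, 3 sites differ: 2 (U/G), 13 (G/A), 20 (U/G).

3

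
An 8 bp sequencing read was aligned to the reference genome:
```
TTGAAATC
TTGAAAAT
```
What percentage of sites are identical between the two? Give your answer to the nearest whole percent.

75%

2 positions differ (7, 8), so 6 of 8 match: 6/8 = 75%.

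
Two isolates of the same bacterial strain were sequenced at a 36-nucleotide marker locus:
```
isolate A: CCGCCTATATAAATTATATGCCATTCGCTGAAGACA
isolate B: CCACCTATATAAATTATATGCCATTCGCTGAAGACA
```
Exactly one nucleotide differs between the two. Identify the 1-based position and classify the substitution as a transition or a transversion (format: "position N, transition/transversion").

Position 3 changes G→A. G is a purine and A is a purine, so this is a transition.

position 3, transition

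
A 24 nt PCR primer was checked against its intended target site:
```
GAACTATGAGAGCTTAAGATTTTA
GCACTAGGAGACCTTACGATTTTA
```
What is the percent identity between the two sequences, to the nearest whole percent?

Mismatches at positions 2, 7, 12, 17 (1-based): 4 of 24.
Identical positions: 20/24 = 83.33% → 83%.

83%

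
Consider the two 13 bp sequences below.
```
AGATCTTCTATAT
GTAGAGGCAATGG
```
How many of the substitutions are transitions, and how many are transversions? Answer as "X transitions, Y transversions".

Transitions (purine↔purine or pyrimidine↔pyrimidine): 1 A→G, 12 A→G.
Transversions (purine↔pyrimidine): 2 G→T, 4 T→G, 5 C→A, 6 T→G, 7 T→G, 9 T→A, 13 T→G.

2 transitions, 7 transversions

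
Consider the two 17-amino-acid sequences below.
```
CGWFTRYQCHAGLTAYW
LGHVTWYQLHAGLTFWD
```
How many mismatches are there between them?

8

Comparing position by position, 8 residues differ: 1 (C/L), 3 (W/H), 4 (F/V), 6 (R/W), 9 (C/L), 15 (A/F), 16 (Y/W), 17 (W/D).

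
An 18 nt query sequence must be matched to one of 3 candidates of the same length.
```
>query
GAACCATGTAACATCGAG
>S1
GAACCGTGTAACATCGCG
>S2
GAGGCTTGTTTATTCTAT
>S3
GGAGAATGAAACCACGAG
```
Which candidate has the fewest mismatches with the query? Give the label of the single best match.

S1

S1 differs at 2 bases; S2 differs at 9 bases; S3 differs at 6 bases. The closest is S1.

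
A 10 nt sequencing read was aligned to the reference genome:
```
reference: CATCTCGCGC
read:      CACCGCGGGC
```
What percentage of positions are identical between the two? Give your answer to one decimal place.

Mismatches at positions 3, 5, 8 (1-based): 3 of 10.
Identical positions: 7/10 = 70% → 70.0%.

70.0%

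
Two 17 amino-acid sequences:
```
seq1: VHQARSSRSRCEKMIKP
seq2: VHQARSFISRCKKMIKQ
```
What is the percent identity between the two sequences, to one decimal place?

76.5%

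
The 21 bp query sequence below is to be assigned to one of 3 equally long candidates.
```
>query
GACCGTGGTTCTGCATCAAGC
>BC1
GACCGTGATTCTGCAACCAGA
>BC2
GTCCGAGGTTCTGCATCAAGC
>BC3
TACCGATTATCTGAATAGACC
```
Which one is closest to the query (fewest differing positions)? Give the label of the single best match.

Hamming distances to query — BC1: 4; BC2: 2; BC3: 9.
Smallest is BC2 with 2 mismatches.

BC2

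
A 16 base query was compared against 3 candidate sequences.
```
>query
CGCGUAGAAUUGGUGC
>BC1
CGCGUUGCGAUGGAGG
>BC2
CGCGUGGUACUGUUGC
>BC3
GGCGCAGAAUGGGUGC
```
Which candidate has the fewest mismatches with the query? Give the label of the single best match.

Hamming distances to query — BC1: 6; BC2: 4; BC3: 3.
Smallest is BC3 with 3 mismatches.

BC3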